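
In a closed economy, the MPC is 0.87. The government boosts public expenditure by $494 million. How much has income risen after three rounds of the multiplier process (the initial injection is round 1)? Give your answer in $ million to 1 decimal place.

$1,297.7 million

Round 1 adds ΔG = $494 million; each later round is MPC = 0.87 times the previous.
After 3 rounds: 494 + 429.78 + 373.9086 = ΔG·(1 − c^3)/(1 − c) = 494 × (1 − 0.658503)/0.13 ≈ $1,297.7 million.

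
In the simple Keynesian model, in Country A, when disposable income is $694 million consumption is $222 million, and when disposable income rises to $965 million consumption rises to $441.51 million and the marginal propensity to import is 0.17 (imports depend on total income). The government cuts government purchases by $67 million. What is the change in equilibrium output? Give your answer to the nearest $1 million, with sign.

−$186 million

MPC = ΔC/ΔYd = (441.51 − 222)/(965 − 694) = 219.51/271 = 0.81.
Expenditure multiplier = 1/(1 − c + m) = 1/(1 − 0.81 + 0.17) = 1/0.36 ≈ 2.778.
ΔY = k × ΔG = (−$67 million) / 0.36 ≈ −$186 million.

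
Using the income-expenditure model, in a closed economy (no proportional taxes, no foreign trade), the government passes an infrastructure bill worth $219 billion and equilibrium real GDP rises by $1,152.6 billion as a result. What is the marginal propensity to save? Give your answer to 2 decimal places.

0.19

Implied spending multiplier k = ΔY/ΔG = 1,152.6/219 ≈ 5.263.
Since k = 1/(1 − MPC), MPC = 1 − 1/k = 1 − ΔG/ΔY = 1 − 219/1,152.6 ≈ 0.81.
MPS = 1 − MPC = 0.19.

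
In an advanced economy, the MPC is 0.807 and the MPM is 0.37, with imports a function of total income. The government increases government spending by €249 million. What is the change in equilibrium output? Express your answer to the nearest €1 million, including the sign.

+€442 million

Government-spending multiplier = 1/(1 − c + m) = 1/(1 − 0.807 + 0.37) = 1/0.563 ≈ 1.776.
ΔY = k × ΔG = (+€249 million) / 0.563 ≈ +€442 million.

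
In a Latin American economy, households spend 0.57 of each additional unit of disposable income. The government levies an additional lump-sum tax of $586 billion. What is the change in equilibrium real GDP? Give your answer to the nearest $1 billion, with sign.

A lump-sum tax change of +$586 billion shifts disposable income by −$586 billion; first-round consumption changes by −c × ΔT = −0.57 × (+$586 billion) = −$334.02 billion.
Expenditure multiplier = 1/(1 − MPC) = 1/(1 − 0.57) = 1/0.43 ≈ 2.326.
The tax multiplier is −c × k ≈ −1.326, so ΔY = k × (−c·ΔT) = (−$334.02 billion) / 0.43 ≈ −$777 billion.

−$777 billion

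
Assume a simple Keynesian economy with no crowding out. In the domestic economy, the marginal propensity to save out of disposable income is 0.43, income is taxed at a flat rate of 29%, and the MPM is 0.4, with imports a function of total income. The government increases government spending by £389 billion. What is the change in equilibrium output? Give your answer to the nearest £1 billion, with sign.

+£391 billion

MPC = 1 − MPS = 1 − 0.43 = 0.57.
Spending multiplier = 1/(1 − c(1−t) + m) = 1/(1 − 0.57×0.71 + 0.4) = 1/0.9953 ≈ 1.005.
ΔY = k × ΔG = (+£389 billion) / 0.9953 ≈ +£391 billion.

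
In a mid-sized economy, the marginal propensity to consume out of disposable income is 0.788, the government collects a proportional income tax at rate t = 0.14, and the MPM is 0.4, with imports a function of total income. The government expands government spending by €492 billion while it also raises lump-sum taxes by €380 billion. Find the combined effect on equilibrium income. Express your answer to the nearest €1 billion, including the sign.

Expenditure multiplier = 1/(1 − c(1−t) + m) = 1/(1 − 0.788×0.86 + 0.4) = 1/0.72232 ≈ 1.384.
ΔG contributes k·ΔG = (+€492 billion) / 0.72232 ≈ +€681.1 billion.
ΔT of +€380 billion changes first-round spending by −c·ΔT = −€299.44 billion, contributing k·(−c·ΔT) = (−€299.44 billion) / 0.72232 ≈ −€414.6 billion.
Net ΔY = k(ΔG − c·ΔT) = (+€192.56 billion) / 0.72232 ≈ +€267 billion.

+€267 billion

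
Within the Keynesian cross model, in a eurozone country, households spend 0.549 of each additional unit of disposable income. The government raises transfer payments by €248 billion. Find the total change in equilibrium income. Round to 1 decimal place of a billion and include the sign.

+€301.9 billion

The transfer change shifts disposable income by +€248 billion, so first-round consumption changes by c·ΔTR = 0.549 × (+€248 billion) = +€136.152 billion.
Expenditure multiplier = 1/(1 − MPC) = 1/(1 − 0.549) = 1/0.451 ≈ 2.217.
The transfer multiplier is c × k ≈ 1.217, so ΔY = k × (c·ΔTR) = (+€136.152 billion) / 0.451 ≈ +€301.9 billion.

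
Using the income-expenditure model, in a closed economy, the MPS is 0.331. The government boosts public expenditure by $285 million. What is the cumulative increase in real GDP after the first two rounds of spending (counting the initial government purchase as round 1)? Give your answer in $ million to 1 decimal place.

MPC = 1 − MPS = 1 − 0.331 = 0.669.
Round 1 adds ΔG = $285 million; each later round is MPC = 0.669 times the previous.
After 2 rounds: 285 + 190.665 = ΔG·(1 − c^2)/(1 − c) = 285 × (1 − 0.447561)/0.331 ≈ $475.7 million.

$475.7 million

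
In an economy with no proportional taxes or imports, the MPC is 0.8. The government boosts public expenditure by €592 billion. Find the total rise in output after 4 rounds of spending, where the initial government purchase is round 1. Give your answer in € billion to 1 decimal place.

Round 1 adds ΔG = €592 billion; each later round is MPC = 0.8 times the previous.
After 4 rounds: 592 + 473.6 + 378.88 + 303.104 = ΔG·(1 − c^4)/(1 − c) = 592 × (1 − 0.4096)/0.2 ≈ €1,747.6 billion.

€1,747.6 billion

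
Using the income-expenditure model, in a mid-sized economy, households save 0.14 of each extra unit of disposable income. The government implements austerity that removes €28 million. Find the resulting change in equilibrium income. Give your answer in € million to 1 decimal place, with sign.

MPC = 1 − MPS = 1 − 0.14 = 0.86.
Expenditure multiplier = 1/(1 − MPC) = 1/(1 − 0.86) = 1/0.14 ≈ 7.143.
ΔY = k × ΔG = (−€28 million) / 0.14 = −€200 million.

−€200.0 million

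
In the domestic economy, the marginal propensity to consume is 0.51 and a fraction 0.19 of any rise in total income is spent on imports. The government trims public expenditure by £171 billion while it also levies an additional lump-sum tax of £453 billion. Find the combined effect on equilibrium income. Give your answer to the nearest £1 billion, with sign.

−£591 billion

Expenditure multiplier = 1/(1 − c + m) = 1/(1 − 0.51 + 0.19) = 1/0.68 ≈ 1.471.
ΔG contributes k·ΔG = (−£171 billion) / 0.68 ≈ −£251.5 billion.
ΔT of +£453 billion changes first-round spending by −c·ΔT = −£231.03 billion, contributing k·(−c·ΔT) = (−£231.03 billion) / 0.68 ≈ −£339.8 billion.
Net ΔY = k(ΔG − c·ΔT) = (−£402.03 billion) / 0.68 ≈ −£591 billion.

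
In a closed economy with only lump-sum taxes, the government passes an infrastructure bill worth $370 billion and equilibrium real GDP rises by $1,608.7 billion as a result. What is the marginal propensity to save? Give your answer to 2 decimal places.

Implied spending multiplier k = ΔY/ΔG = 1,608.7/370 ≈ 4.3478.
Since k = 1/(1 − MPC), MPC = 1 − 1/k = 1 − ΔG/ΔY = 1 − 370/1,608.7 ≈ 0.77.
MPS = 1 − MPC = 0.23.

0.23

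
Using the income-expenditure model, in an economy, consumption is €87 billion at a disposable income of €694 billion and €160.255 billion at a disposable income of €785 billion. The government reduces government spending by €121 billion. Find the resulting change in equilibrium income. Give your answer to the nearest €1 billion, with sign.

−€621 billion

MPC = ΔC/ΔYd = (160.255 − 87)/(785 − 694) = 73.255/91 = 0.805.
Expenditure multiplier = 1/(1 − MPC) = 1/(1 − 0.805) = 1/0.195 ≈ 5.128.
ΔY = k × ΔG = (−€121 billion) / 0.195 ≈ −€621 billion.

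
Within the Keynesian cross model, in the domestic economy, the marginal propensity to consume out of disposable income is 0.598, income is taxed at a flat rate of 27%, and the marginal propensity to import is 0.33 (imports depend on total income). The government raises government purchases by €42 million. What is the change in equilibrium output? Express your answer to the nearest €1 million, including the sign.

Spending multiplier = 1/(1 − c(1−t) + m) = 1/(1 − 0.598×0.73 + 0.33) = 1/0.89346 ≈ 1.119.
ΔY = k × ΔG = (+€42 million) / 0.89346 ≈ +€47 million.

+€47 million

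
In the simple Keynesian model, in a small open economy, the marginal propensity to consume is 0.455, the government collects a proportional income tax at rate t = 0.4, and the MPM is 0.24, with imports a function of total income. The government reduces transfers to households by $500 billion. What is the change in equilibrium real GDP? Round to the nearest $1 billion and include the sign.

−$235 billion

The transfer change shifts disposable income by −$500 billion, so first-round consumption changes by c·ΔTR = 0.455 × (−$500 billion) = −$227.5 billion.
Expenditure multiplier = 1/(1 − c(1−t) + m) = 1/(1 − 0.455×0.6 + 0.24) = 1/0.967 ≈ 1.034.
The transfer multiplier is c × k ≈ 0.471, so ΔY = k × (c·ΔTR) = (−$227.5 billion) / 0.967 ≈ −$235 billion.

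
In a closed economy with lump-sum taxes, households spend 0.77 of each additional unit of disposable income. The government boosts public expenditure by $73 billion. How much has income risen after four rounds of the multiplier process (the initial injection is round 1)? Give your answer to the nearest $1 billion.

Round 1 adds ΔG = $73 billion; each later round is MPC = 0.77 times the previous.
After 4 rounds: 73 + 56.21 + 43.2817 + 33.326909 = ΔG·(1 − c^4)/(1 − c) = 73 × (1 − 0.35153041)/0.23 ≈ $206 billion.

$206 billion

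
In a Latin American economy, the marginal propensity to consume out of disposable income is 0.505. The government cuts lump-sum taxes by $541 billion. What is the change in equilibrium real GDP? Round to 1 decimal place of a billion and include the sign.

A lump-sum tax change of −$541 billion shifts disposable income by +$541 billion; first-round consumption changes by −c × ΔT = −0.505 × (−$541 billion) = +$273.205 billion.
Expenditure multiplier = 1/(1 − MPC) = 1/(1 − 0.505) = 1/0.495 ≈ 2.02.
The tax multiplier is −c × k ≈ −1.02, so ΔY = k × (−c·ΔT) = (+$273.205 billion) / 0.495 ≈ +$551.9 billion.

+$551.9 billion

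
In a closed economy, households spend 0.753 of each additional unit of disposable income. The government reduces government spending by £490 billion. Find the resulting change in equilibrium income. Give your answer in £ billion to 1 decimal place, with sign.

−£1,983.8 billion

Spending multiplier = 1/(1 − MPC) = 1/(1 − 0.753) = 1/0.247 ≈ 4.049.
ΔY = k × ΔG = (−£490 billion) / 0.247 ≈ −£1,983.8 billion.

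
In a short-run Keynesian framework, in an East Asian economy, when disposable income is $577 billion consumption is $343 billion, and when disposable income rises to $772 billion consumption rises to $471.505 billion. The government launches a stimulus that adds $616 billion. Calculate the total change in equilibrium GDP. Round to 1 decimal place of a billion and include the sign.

MPC = ΔC/ΔYd = (471.505 − 343)/(772 − 577) = 128.505/195 = 0.659.
Government-spending multiplier = 1/(1 − MPC) = 1/(1 − 0.659) = 1/0.341 ≈ 2.933.
ΔY = k × ΔG = (+$616 billion) / 0.341 ≈ +$1,806.5 billion.

+$1,806.5 billion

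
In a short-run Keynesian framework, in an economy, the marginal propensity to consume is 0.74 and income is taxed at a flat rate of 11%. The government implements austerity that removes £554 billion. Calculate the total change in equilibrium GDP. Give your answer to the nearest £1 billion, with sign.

−£1,623 billion

Government-spending multiplier = 1/(1 − c(1−t)) = 1/(1 − 0.74×0.89) = 1/0.3414 ≈ 2.929.
ΔY = k × ΔG = (−£554 billion) / 0.3414 ≈ −£1,623 billion.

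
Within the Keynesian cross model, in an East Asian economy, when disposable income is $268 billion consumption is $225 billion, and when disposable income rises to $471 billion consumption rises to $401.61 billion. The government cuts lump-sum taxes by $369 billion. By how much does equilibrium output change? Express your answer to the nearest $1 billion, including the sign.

+$2,469 billion

MPC = ΔC/ΔYd = (401.61 − 225)/(471 − 268) = 176.61/203 = 0.87.
A lump-sum tax change of −$369 billion shifts disposable income by +$369 billion; first-round consumption changes by −c × ΔT = −0.87 × (−$369 billion) = +$321.03 billion.
Expenditure multiplier = 1/(1 − MPC) = 1/(1 − 0.87) = 1/0.13 ≈ 7.692.
The tax multiplier is −c × k ≈ −6.692, so ΔY = k × (−c·ΔT) = (+$321.03 billion) / 0.13 ≈ +$2,469 billion.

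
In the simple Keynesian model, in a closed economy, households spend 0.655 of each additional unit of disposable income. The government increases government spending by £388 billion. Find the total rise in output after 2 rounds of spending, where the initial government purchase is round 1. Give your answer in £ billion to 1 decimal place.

£642.1 billion

Round 1 adds ΔG = £388 billion; each later round is MPC = 0.655 times the previous.
After 2 rounds: 388 + 254.14 = ΔG·(1 − c^2)/(1 − c) = 388 × (1 − 0.429025)/0.345 ≈ £642.1 billion.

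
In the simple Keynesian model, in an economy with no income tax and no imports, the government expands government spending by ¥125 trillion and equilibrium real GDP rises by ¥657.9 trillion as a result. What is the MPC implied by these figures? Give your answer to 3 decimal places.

0.810

Implied spending multiplier k = ΔY/ΔG = 657.9/125 = 5.2632.
Since k = 1/(1 − MPC), MPC = 1 − 1/k = 1 − ΔG/ΔY = 1 − 125/657.9 ≈ 0.810.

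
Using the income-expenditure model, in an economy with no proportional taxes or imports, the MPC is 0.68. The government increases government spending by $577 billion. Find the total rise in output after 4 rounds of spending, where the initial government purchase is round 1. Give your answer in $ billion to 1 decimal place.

$1,417.6 billion

Round 1 adds ΔG = $577 billion; each later round is MPC = 0.68 times the previous.
After 4 rounds: 577 + 392.36 + 266.8048 + 181.427264 = ΔG·(1 − c^4)/(1 − c) = 577 × (1 − 0.21381376)/0.32 ≈ $1,417.6 billion.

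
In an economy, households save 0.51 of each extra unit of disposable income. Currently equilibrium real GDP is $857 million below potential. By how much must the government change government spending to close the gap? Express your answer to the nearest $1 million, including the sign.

MPC = 1 − MPS = 1 − 0.51 = 0.49.
Spending multiplier = 1/(1 − MPC) = 1/(1 − 0.49) = 1/0.51 ≈ 1.961.
Need ΔY = +$857 million, so ΔG = ΔY/k = (+$857 million) × 0.51 ≈ +$437 million.
The government should increase government spending by $437 million.

+$437 million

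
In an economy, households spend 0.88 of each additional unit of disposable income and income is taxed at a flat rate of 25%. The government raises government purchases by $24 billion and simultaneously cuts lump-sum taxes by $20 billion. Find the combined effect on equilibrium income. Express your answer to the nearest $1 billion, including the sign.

Expenditure multiplier = 1/(1 − c(1−t)) = 1/(1 − 0.88×0.75) = 1/0.34 ≈ 2.941.
ΔG contributes k·ΔG = (+$24 billion) / 0.34 ≈ +$70.6 billion.
ΔT of −$20 billion changes first-round spending by −c·ΔT = +$17.6 billion, contributing k·(−c·ΔT) = (+$17.6 billion) / 0.34 ≈ +$51.8 billion.
Net ΔY = k(ΔG − c·ΔT) = (+$41.6 billion) / 0.34 ≈ +$122 billion.

+$122 billion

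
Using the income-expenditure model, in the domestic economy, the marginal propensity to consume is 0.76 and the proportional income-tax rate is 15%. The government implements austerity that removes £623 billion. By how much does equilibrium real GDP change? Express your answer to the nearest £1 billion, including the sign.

−£1,760 billion

Government-spending multiplier = 1/(1 − c(1−t)) = 1/(1 − 0.76×0.85) = 1/0.354 ≈ 2.825.
ΔY = k × ΔG = (−£623 billion) / 0.354 ≈ −£1,760 billion.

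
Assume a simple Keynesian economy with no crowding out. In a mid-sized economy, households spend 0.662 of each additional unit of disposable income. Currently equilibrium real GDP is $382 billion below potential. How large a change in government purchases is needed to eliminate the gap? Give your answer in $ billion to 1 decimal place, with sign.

Spending multiplier = 1/(1 − MPC) = 1/(1 − 0.662) = 1/0.338 ≈ 2.959.
Need ΔY = +$382 billion, so ΔG = ΔY/k = (+$382 billion) × 0.338 ≈ +$129.1 billion.
The government should increase government purchases by $129.1 billion.

+$129.1 billion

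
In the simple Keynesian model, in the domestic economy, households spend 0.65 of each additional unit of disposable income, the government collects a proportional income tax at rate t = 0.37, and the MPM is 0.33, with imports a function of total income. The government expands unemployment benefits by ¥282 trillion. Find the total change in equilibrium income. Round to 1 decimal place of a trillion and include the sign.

The transfer change shifts disposable income by +¥282 trillion, so first-round consumption changes by c·ΔTR = 0.65 × (+¥282 trillion) = +¥183.3 trillion.
Expenditure multiplier = 1/(1 − c(1−t) + m) = 1/(1 − 0.65×0.63 + 0.33) = 1/0.9205 ≈ 1.086.
The transfer multiplier is c × k ≈ 0.706, so ΔY = k × (c·ΔTR) = (+¥183.3 trillion) / 0.9205 ≈ +¥199.1 trillion.

+¥199.1 trillion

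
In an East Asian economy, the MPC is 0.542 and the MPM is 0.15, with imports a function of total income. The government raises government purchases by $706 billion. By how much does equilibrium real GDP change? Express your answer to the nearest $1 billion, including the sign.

Government-spending multiplier = 1/(1 − c + m) = 1/(1 − 0.542 + 0.15) = 1/0.608 ≈ 1.645.
ΔY = k × ΔG = (+$706 billion) / 0.608 ≈ +$1,161 billion.

+$1,161 billion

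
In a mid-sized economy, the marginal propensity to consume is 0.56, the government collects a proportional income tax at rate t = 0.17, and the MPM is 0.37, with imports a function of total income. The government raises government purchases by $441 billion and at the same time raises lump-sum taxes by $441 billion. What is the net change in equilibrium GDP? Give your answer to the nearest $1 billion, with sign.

+$214 billion

Expenditure multiplier = 1/(1 − c(1−t) + m) = 1/(1 − 0.56×0.83 + 0.37) = 1/0.9052 ≈ 1.105.
ΔG contributes k·ΔG = (+$441 billion) / 0.9052 ≈ +$487.2 billion.
ΔT of +$441 billion changes first-round spending by −c·ΔT = −$246.96 billion, contributing k·(−c·ΔT) = (−$246.96 billion) / 0.9052 ≈ −$272.8 billion.
Net ΔY = k(ΔG − c·ΔT) = (+$194.04 billion) / 0.9052 ≈ +$214 billion.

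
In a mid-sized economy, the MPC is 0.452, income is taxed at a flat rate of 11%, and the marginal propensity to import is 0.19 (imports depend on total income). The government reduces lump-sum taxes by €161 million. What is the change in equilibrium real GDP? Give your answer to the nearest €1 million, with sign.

+€92 million

A lump-sum tax change of −€161 million shifts disposable income by +€161 million; first-round consumption changes by −c × ΔT = −0.452 × (−€161 million) = +€72.772 million.
Expenditure multiplier = 1/(1 − c(1−t) + m) = 1/(1 − 0.452×0.89 + 0.19) = 1/0.78772 ≈ 1.269.
The tax multiplier is −c × k ≈ −0.574, so ΔY = k × (−c·ΔT) = (+€72.772 million) / 0.78772 ≈ +€92 million.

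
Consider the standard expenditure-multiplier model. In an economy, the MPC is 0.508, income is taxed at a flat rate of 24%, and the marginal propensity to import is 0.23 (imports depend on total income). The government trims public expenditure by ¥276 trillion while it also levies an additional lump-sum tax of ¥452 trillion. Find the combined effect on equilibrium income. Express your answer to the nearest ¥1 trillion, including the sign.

Expenditure multiplier = 1/(1 − c(1−t) + m) = 1/(1 − 0.508×0.76 + 0.23) = 1/0.84392 ≈ 1.185.
ΔG contributes k·ΔG = (−¥276 trillion) / 0.84392 ≈ −¥327 trillion.
ΔT of +¥452 trillion changes first-round spending by −c·ΔT = −¥229.616 trillion, contributing k·(−c·ΔT) = (−¥229.616 trillion) / 0.84392 ≈ −¥272.1 trillion.
Net ΔY = k(ΔG − c·ΔT) = (−¥505.616 trillion) / 0.84392 ≈ −¥599 trillion.

−¥599 trillion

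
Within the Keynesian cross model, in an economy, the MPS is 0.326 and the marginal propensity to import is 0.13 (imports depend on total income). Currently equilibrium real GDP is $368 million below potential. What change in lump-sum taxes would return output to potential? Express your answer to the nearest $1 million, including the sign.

−$249 million

MPC = 1 − MPS = 1 − 0.326 = 0.674.
Spending multiplier = 1/(1 − c + m) = 1/(1 − 0.674 + 0.13) = 1/0.456 ≈ 2.193.
Tax multiplier = −c·k = −0.674/0.456 ≈ −1.478. Need ΔY = +$368 million, so ΔT = ΔY/(−c·k) = −(+$368 million) × 0.456 / 0.674 ≈ −$249 million.
The government should cut lump-sum taxes by $249 million.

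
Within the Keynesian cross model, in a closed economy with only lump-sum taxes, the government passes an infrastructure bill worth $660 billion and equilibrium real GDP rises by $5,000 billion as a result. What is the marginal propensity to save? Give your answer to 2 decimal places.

Implied spending multiplier k = ΔY/ΔG = 5,000/660 ≈ 7.5758.
Since k = 1/(1 − MPC), MPC = 1 − 1/k = 1 − ΔG/ΔY = 1 − 660/5,000 ≈ 0.87.
MPS = 1 − MPC = 0.13.

0.13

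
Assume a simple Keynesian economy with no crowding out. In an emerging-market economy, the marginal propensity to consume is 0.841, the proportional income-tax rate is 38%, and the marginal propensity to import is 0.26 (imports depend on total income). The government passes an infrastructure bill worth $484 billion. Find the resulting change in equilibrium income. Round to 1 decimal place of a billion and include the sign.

+$655.3 billion

Spending multiplier = 1/(1 − c(1−t) + m) = 1/(1 − 0.841×0.62 + 0.26) = 1/0.73858 ≈ 1.354.
ΔY = k × ΔG = (+$484 billion) / 0.73858 ≈ +$655.3 billion.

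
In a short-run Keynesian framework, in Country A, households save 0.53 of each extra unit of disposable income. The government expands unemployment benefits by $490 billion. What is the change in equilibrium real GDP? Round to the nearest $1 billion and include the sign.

MPC = 1 − MPS = 1 − 0.53 = 0.47.
The transfer change shifts disposable income by +$490 billion, so first-round consumption changes by c·ΔTR = 0.47 × (+$490 billion) = +$230.3 billion.
Expenditure multiplier = 1/(1 − MPC) = 1/(1 − 0.47) = 1/0.53 ≈ 1.887.
The transfer multiplier is c × k ≈ 0.887, so ΔY = k × (c·ΔTR) = (+$230.3 billion) / 0.53 ≈ +$435 billion.

+$435 billion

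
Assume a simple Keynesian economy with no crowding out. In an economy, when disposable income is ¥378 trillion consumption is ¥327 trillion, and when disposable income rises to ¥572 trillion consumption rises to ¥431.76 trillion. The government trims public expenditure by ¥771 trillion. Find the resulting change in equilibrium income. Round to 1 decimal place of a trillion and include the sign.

MPC = ΔC/ΔYd = (431.76 − 327)/(572 − 378) = 104.76/194 = 0.54.
Expenditure multiplier = 1/(1 − MPC) = 1/(1 − 0.54) = 1/0.46 ≈ 2.174.
ΔY = k × ΔG = (−¥771 trillion) / 0.46 ≈ −¥1,676.1 trillion.

−¥1,676.1 trillion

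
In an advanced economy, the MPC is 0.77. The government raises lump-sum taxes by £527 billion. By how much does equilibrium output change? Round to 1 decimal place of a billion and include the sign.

−£1,764.3 billion

A lump-sum tax change of +£527 billion shifts disposable income by −£527 billion; first-round consumption changes by −c × ΔT = −0.77 × (+£527 billion) = −£405.79 billion.
Expenditure multiplier = 1/(1 − MPC) = 1/(1 − 0.77) = 1/0.23 ≈ 4.348.
The tax multiplier is −c × k ≈ −3.348, so ΔY = k × (−c·ΔT) = (−£405.79 billion) / 0.23 ≈ −£1,764.3 billion.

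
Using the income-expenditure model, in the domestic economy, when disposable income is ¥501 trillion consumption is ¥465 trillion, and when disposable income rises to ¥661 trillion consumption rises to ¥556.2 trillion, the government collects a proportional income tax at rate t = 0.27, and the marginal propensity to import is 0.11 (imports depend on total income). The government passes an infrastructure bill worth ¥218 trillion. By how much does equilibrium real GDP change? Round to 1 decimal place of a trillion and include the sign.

MPC = ΔC/ΔYd = (556.2 − 465)/(661 − 501) = 91.2/160 = 0.57.
Government-spending multiplier = 1/(1 − c(1−t) + m) = 1/(1 − 0.57×0.73 + 0.11) = 1/0.6939 ≈ 1.441.
ΔY = k × ΔG = (+¥218 trillion) / 0.6939 ≈ +¥314.2 trillion.

+¥314.2 trillion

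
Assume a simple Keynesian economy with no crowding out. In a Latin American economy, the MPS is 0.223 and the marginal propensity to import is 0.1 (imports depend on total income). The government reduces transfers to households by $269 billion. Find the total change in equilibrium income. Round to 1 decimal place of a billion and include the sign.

MPC = 1 − MPS = 1 − 0.223 = 0.777.
The transfer change shifts disposable income by −$269 billion, so first-round consumption changes by c·ΔTR = 0.777 × (−$269 billion) = −$209.013 billion.
Expenditure multiplier = 1/(1 − c + m) = 1/(1 − 0.777 + 0.1) = 1/0.323 ≈ 3.096.
The transfer multiplier is c × k ≈ 2.406, so ΔY = k × (c·ΔTR) = (−$209.013 billion) / 0.323 ≈ −$647.1 billion.

−$647.1 billion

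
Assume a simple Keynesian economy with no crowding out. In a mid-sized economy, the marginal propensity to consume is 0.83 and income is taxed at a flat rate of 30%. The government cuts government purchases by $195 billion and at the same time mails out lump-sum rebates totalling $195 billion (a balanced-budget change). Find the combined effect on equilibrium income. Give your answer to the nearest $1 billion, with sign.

Expenditure multiplier = 1/(1 − c(1−t)) = 1/(1 − 0.83×0.7) = 1/0.419 ≈ 2.387.
ΔG contributes k·ΔG = (−$195 billion) / 0.419 ≈ −$465.4 billion.
ΔT of −$195 billion changes first-round spending by −c·ΔT = +$161.85 billion, contributing k·(−c·ΔT) = (+$161.85 billion) / 0.419 ≈ +$386.3 billion.
Net ΔY = k(ΔG − c·ΔT) = (−$33.15 billion) / 0.419 ≈ −$79 billion.

−$79 billion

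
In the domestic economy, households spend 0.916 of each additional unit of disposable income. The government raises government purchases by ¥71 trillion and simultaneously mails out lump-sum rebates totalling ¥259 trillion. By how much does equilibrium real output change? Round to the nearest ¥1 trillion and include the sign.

+¥3,670 trillion

Expenditure multiplier = 1/(1 − MPC) = 1/(1 − 0.916) = 1/0.084 ≈ 11.905.
ΔG contributes k·ΔG = (+¥71 trillion) / 0.084 ≈ +¥845.2 trillion.
ΔT of −¥259 trillion changes first-round spending by −c·ΔT = +¥237.244 trillion, contributing k·(−c·ΔT) = (+¥237.244 trillion) / 0.084 ≈ +¥2,824.3 trillion.
Net ΔY = k(ΔG − c·ΔT) = (+¥308.244 trillion) / 0.084 ≈ +¥3,670 trillion.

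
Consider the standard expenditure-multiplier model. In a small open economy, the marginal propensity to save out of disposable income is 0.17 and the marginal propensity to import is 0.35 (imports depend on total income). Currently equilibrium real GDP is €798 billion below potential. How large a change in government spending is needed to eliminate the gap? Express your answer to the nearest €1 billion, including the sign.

MPC = 1 − MPS = 1 − 0.17 = 0.83.
Spending multiplier = 1/(1 − c + m) = 1/(1 − 0.83 + 0.35) = 1/0.52 ≈ 1.923.
Need ΔY = +€798 billion, so ΔG = ΔY/k = (+€798 billion) × 0.52 ≈ +€415 billion.
The government should increase government spending by €415 billion.

+€415 billion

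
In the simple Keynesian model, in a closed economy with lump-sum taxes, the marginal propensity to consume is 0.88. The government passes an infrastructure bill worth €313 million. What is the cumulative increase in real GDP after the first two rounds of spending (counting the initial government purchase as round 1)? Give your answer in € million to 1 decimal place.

Round 1 adds ΔG = €313 million; each later round is MPC = 0.88 times the previous.
After 2 rounds: 313 + 275.44 = ΔG·(1 − c^2)/(1 − c) = 313 × (1 − 0.7744)/0.12 ≈ €588.4 million.

€588.4 million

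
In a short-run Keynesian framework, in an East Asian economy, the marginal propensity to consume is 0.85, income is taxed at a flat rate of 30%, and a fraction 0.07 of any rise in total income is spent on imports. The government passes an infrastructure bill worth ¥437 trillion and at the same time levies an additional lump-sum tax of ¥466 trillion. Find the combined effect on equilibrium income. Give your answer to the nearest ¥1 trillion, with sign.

Expenditure multiplier = 1/(1 − c(1−t) + m) = 1/(1 − 0.85×0.7 + 0.07) = 1/0.475 ≈ 2.105.
ΔG contributes k·ΔG = (+¥437 trillion) / 0.475 = +¥920 trillion.
ΔT of +¥466 trillion changes first-round spending by −c·ΔT = −¥396.1 trillion, contributing k·(−c·ΔT) = (−¥396.1 trillion) / 0.475 ≈ −¥833.9 trillion.
Net ΔY = k(ΔG − c·ΔT) = (+¥40.9 trillion) / 0.475 ≈ +¥86 trillion.

+¥86 trillion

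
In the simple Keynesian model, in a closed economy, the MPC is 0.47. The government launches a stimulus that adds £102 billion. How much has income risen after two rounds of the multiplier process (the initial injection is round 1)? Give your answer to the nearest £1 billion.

Round 1 adds ΔG = £102 billion; each later round is MPC = 0.47 times the previous.
After 2 rounds: 102 + 47.94 = ΔG·(1 − c^2)/(1 − c) = 102 × (1 − 0.2209)/0.53 ≈ £150 billion.

£150 billion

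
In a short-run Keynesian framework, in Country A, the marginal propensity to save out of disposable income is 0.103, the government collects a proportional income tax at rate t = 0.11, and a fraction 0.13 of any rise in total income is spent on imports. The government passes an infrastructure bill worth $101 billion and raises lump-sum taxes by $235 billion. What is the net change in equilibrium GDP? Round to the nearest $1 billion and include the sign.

MPC = 1 − MPS = 1 − 0.103 = 0.897.
Expenditure multiplier = 1/(1 − c(1−t) + m) = 1/(1 − 0.897×0.89 + 0.13) = 1/0.33167 ≈ 3.015.
ΔG contributes k·ΔG = (+$101 billion) / 0.33167 ≈ +$304.5 billion.
ΔT of +$235 billion changes first-round spending by −c·ΔT = −$210.795 billion, contributing k·(−c·ΔT) = (−$210.795 billion) / 0.33167 ≈ −$635.6 billion.
Net ΔY = k(ΔG − c·ΔT) = (−$109.795 billion) / 0.33167 ≈ −$331 billion.

−$331 billion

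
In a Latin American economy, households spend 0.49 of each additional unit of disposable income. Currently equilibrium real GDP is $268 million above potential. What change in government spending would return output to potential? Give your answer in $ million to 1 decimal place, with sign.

Spending multiplier = 1/(1 − MPC) = 1/(1 − 0.49) = 1/0.51 ≈ 1.961.
Need ΔY = −$268 million, so ΔG = ΔY/k = (−$268 million) × 0.51 ≈ −$136.7 million.
The government should cut government spending by $136.7 million.

−$136.7 million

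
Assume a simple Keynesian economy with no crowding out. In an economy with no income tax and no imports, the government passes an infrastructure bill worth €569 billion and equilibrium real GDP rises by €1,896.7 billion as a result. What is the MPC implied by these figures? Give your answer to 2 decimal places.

0.70

Implied spending multiplier k = ΔY/ΔG = 1,896.7/569 ≈ 3.3334.
Since k = 1/(1 − MPC), MPC = 1 − 1/k = 1 − ΔG/ΔY = 1 − 569/1,896.7 ≈ 0.70.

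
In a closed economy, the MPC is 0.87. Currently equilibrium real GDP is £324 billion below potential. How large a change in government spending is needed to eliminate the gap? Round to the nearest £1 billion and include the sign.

Spending multiplier = 1/(1 − MPC) = 1/(1 − 0.87) = 1/0.13 ≈ 7.692.
Need ΔY = +£324 billion, so ΔG = ΔY/k = (+£324 billion) × 0.13 ≈ +£42 billion.
The government should increase government spending by £42 billion.

+£42 billion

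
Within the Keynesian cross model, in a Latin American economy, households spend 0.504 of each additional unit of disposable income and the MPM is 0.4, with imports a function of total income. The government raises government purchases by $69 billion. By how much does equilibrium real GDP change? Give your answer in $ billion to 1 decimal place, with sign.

+$77.0 billion

Expenditure multiplier = 1/(1 − c + m) = 1/(1 − 0.504 + 0.4) = 1/0.896 ≈ 1.116.
ΔY = k × ΔG = (+$69 billion) / 0.896 ≈ +$77 billion.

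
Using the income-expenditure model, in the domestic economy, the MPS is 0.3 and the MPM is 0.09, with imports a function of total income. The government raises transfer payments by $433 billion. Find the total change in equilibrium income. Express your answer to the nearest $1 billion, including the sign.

MPC = 1 − MPS = 1 − 0.3 = 0.7.
The transfer change shifts disposable income by +$433 billion, so first-round consumption changes by c·ΔTR = 0.7 × (+$433 billion) = +$303.1 billion.
Expenditure multiplier = 1/(1 − c + m) = 1/(1 − 0.7 + 0.09) = 1/0.39 ≈ 2.564.
The transfer multiplier is c × k ≈ 1.795, so ΔY = k × (c·ΔTR) = (+$303.1 billion) / 0.39 ≈ +$777 billion.

+$777 billion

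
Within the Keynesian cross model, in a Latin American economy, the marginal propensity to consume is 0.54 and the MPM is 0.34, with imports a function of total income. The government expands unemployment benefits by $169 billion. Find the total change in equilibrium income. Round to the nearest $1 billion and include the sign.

The transfer change shifts disposable income by +$169 billion, so first-round consumption changes by c·ΔTR = 0.54 × (+$169 billion) = +$91.26 billion.
Expenditure multiplier = 1/(1 − c + m) = 1/(1 − 0.54 + 0.34) = 1/0.8 = 1.25.
The transfer multiplier is c × k = 0.675, so ΔY = k × (c·ΔTR) = (+$91.26 billion) / 0.8 ≈ +$114 billion.

+$114 billion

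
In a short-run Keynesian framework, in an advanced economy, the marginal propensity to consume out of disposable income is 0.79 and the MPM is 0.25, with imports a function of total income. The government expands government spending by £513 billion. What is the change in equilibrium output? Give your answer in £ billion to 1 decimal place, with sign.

Spending multiplier = 1/(1 − c + m) = 1/(1 − 0.79 + 0.25) = 1/0.46 ≈ 2.174.
ΔY = k × ΔG = (+£513 billion) / 0.46 ≈ +£1,115.2 billion.

+£1,115.2 billion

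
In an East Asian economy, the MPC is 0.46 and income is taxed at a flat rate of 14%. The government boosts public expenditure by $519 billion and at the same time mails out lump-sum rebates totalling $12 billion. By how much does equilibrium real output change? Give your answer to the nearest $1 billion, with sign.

Expenditure multiplier = 1/(1 − c(1−t)) = 1/(1 − 0.46×0.86) = 1/0.6044 ≈ 1.655.
ΔG contributes k·ΔG = (+$519 billion) / 0.6044 ≈ +$858.7 billion.
ΔT of −$12 billion changes first-round spending by −c·ΔT = +$5.52 billion, contributing k·(−c·ΔT) = (+$5.52 billion) / 0.6044 ≈ +$9.1 billion.
Net ΔY = k(ΔG − c·ΔT) = (+$524.52 billion) / 0.6044 ≈ +$868 billion.

+$868 billion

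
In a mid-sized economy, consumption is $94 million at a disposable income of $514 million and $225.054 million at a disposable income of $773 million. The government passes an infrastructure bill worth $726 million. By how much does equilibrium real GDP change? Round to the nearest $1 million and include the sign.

MPC = ΔC/ΔYd = (225.054 − 94)/(773 − 514) = 131.054/259 = 0.506.
Expenditure multiplier = 1/(1 − MPC) = 1/(1 − 0.506) = 1/0.494 ≈ 2.024.
ΔY = k × ΔG = (+$726 million) / 0.494 ≈ +$1,470 million.

+$1,470 million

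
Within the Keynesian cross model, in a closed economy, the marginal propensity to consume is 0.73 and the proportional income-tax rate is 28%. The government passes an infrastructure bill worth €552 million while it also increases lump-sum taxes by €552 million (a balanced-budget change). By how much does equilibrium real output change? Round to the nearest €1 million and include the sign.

+€314 million

Expenditure multiplier = 1/(1 − c(1−t)) = 1/(1 − 0.73×0.72) = 1/0.4744 ≈ 2.108.
ΔG contributes k·ΔG = (+€552 million) / 0.4744 ≈ +€1,163.6 million.
ΔT of +€552 million changes first-round spending by −c·ΔT = −€402.96 million, contributing k·(−c·ΔT) = (−€402.96 million) / 0.4744 ≈ −€849.4 million.
Net ΔY = k(ΔG − c·ΔT) = (+€149.04 million) / 0.4744 ≈ +€314 million.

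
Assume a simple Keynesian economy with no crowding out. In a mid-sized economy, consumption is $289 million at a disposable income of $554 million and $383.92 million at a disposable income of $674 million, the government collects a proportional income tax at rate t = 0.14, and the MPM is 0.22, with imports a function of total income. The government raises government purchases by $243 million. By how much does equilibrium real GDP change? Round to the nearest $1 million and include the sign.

MPC = ΔC/ΔYd = (383.92 − 289)/(674 − 554) = 94.92/120 = 0.791.
Spending multiplier = 1/(1 − c(1−t) + m) = 1/(1 − 0.791×0.86 + 0.22) = 1/0.53974 ≈ 1.853.
ΔY = k × ΔG = (+$243 million) / 0.53974 ≈ +$450 million.

+$450 million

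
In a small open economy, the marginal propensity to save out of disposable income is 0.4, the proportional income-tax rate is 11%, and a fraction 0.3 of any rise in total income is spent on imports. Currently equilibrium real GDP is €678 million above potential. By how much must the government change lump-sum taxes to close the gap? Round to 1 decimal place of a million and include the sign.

+€865.6 million

MPC = 1 − MPS = 1 − 0.4 = 0.6.
Spending multiplier = 1/(1 − c(1−t) + m) = 1/(1 − 0.6×0.89 + 0.3) = 1/0.766 ≈ 1.305.
Tax multiplier = −c·k = −0.6/0.766 ≈ −0.783. Need ΔY = −€678 million, so ΔT = ΔY/(−c·k) = −(−€678 million) × 0.766 / 0.6 ≈ +€865.6 million.
The government should raise lump-sum taxes by €865.6 million.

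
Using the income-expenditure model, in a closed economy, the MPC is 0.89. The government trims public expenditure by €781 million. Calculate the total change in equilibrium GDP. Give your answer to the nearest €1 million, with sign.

−€7,100 million

Government-spending multiplier = 1/(1 − MPC) = 1/(1 − 0.89) = 1/0.11 ≈ 9.091.
ΔY = k × ΔG = (−€781 million) / 0.11 = −€7,100 million.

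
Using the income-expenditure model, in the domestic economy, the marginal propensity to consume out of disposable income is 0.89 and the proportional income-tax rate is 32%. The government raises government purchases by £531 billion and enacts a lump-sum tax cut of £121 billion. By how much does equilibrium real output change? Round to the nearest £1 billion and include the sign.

Expenditure multiplier = 1/(1 − c(1−t)) = 1/(1 − 0.89×0.68) = 1/0.3948 ≈ 2.533.
ΔG contributes k·ΔG = (+£531 billion) / 0.3948 ≈ +£1,345 billion.
ΔT of −£121 billion changes first-round spending by −c·ΔT = +£107.69 billion, contributing k·(−c·ΔT) = (+£107.69 billion) / 0.3948 ≈ +£272.8 billion.
Net ΔY = k(ΔG − c·ΔT) = (+£638.69 billion) / 0.3948 ≈ +£1,618 billion.

+£1,618 billion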